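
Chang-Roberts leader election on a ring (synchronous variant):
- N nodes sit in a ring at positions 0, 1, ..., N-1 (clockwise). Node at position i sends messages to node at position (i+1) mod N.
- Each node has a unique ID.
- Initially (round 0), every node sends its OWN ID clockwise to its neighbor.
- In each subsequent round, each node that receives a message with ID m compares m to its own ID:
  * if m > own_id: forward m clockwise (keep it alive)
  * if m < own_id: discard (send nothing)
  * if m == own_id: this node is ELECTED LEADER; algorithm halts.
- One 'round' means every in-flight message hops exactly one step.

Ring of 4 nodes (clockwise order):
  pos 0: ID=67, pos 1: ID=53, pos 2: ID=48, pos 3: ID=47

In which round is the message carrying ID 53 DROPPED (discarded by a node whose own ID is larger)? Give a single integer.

Round 1: pos1(id53) recv 67: fwd; pos2(id48) recv 53: fwd; pos3(id47) recv 48: fwd; pos0(id67) recv 47: drop
Round 2: pos2(id48) recv 67: fwd; pos3(id47) recv 53: fwd; pos0(id67) recv 48: drop
Round 3: pos3(id47) recv 67: fwd; pos0(id67) recv 53: drop
Round 4: pos0(id67) recv 67: ELECTED
Message ID 53 originates at pos 1; dropped at pos 0 in round 3

Answer: 3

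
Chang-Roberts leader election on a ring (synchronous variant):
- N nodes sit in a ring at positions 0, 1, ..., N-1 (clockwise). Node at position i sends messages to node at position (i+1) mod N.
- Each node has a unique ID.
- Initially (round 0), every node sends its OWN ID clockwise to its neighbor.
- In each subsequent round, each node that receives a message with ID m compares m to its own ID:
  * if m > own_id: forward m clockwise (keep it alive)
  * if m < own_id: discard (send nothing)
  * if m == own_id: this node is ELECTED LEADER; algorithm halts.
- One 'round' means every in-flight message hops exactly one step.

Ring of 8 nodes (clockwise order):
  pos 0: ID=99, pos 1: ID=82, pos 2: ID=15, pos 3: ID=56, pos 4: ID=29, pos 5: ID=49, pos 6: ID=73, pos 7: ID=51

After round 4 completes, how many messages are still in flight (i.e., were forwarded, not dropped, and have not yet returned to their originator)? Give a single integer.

Round 1: pos1(id82) recv 99: fwd; pos2(id15) recv 82: fwd; pos3(id56) recv 15: drop; pos4(id29) recv 56: fwd; pos5(id49) recv 29: drop; pos6(id73) recv 49: drop; pos7(id51) recv 73: fwd; pos0(id99) recv 51: drop
Round 2: pos2(id15) recv 99: fwd; pos3(id56) recv 82: fwd; pos5(id49) recv 56: fwd; pos0(id99) recv 73: drop
Round 3: pos3(id56) recv 99: fwd; pos4(id29) recv 82: fwd; pos6(id73) recv 56: drop
Round 4: pos4(id29) recv 99: fwd; pos5(id49) recv 82: fwd
After round 4: 2 messages still in flight

Answer: 2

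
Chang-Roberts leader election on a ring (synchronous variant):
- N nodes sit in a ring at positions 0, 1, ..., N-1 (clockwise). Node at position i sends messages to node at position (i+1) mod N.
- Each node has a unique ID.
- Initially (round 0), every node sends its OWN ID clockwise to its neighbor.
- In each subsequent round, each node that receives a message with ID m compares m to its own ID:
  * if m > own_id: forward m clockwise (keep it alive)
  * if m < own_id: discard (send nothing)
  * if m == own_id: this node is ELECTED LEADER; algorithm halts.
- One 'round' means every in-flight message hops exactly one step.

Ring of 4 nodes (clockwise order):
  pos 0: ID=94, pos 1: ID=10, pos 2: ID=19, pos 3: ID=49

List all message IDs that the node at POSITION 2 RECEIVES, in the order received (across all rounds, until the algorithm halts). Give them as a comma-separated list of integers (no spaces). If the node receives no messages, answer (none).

Answer: 10,94

Derivation:
Round 1: pos1(id10) recv 94: fwd; pos2(id19) recv 10: drop; pos3(id49) recv 19: drop; pos0(id94) recv 49: drop
Round 2: pos2(id19) recv 94: fwd
Round 3: pos3(id49) recv 94: fwd
Round 4: pos0(id94) recv 94: ELECTED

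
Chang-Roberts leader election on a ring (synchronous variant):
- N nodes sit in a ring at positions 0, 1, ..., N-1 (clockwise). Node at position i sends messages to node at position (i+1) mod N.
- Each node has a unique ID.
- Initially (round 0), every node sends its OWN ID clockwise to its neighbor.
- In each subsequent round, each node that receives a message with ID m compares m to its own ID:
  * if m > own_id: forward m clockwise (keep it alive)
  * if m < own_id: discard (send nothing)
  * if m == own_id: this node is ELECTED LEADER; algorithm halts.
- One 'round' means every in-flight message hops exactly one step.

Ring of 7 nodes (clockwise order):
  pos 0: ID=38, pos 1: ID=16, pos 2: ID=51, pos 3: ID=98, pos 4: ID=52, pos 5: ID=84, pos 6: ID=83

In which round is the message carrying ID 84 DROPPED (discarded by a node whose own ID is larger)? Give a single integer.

Round 1: pos1(id16) recv 38: fwd; pos2(id51) recv 16: drop; pos3(id98) recv 51: drop; pos4(id52) recv 98: fwd; pos5(id84) recv 52: drop; pos6(id83) recv 84: fwd; pos0(id38) recv 83: fwd
Round 2: pos2(id51) recv 38: drop; pos5(id84) recv 98: fwd; pos0(id38) recv 84: fwd; pos1(id16) recv 83: fwd
Round 3: pos6(id83) recv 98: fwd; pos1(id16) recv 84: fwd; pos2(id51) recv 83: fwd
Round 4: pos0(id38) recv 98: fwd; pos2(id51) recv 84: fwd; pos3(id98) recv 83: drop
Round 5: pos1(id16) recv 98: fwd; pos3(id98) recv 84: drop
Round 6: pos2(id51) recv 98: fwd
Round 7: pos3(id98) recv 98: ELECTED
Message ID 84 originates at pos 5; dropped at pos 3 in round 5

Answer: 5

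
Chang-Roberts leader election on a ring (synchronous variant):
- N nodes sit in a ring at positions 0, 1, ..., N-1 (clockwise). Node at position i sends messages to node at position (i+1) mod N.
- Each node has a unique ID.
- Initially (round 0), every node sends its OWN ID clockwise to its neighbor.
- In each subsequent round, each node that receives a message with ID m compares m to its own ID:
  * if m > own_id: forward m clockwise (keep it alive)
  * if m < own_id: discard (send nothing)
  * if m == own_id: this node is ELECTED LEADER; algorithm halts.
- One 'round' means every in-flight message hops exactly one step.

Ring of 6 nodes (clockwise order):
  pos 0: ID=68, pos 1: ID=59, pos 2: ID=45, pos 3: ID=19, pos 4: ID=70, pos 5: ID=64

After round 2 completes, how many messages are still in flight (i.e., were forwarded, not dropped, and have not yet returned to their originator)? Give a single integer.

Round 1: pos1(id59) recv 68: fwd; pos2(id45) recv 59: fwd; pos3(id19) recv 45: fwd; pos4(id70) recv 19: drop; pos5(id64) recv 70: fwd; pos0(id68) recv 64: drop
Round 2: pos2(id45) recv 68: fwd; pos3(id19) recv 59: fwd; pos4(id70) recv 45: drop; pos0(id68) recv 70: fwd
After round 2: 3 messages still in flight

Answer: 3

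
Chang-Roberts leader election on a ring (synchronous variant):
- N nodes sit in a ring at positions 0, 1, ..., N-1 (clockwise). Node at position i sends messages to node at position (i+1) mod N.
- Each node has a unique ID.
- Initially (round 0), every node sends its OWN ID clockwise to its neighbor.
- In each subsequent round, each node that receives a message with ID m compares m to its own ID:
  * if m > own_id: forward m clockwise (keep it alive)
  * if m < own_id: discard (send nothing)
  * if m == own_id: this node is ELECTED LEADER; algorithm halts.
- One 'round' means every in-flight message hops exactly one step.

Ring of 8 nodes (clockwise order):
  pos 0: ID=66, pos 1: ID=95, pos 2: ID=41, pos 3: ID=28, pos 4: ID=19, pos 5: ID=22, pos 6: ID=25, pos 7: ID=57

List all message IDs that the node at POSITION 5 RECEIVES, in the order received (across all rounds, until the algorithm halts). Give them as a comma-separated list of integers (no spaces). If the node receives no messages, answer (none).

Round 1: pos1(id95) recv 66: drop; pos2(id41) recv 95: fwd; pos3(id28) recv 41: fwd; pos4(id19) recv 28: fwd; pos5(id22) recv 19: drop; pos6(id25) recv 22: drop; pos7(id57) recv 25: drop; pos0(id66) recv 57: drop
Round 2: pos3(id28) recv 95: fwd; pos4(id19) recv 41: fwd; pos5(id22) recv 28: fwd
Round 3: pos4(id19) recv 95: fwd; pos5(id22) recv 41: fwd; pos6(id25) recv 28: fwd
Round 4: pos5(id22) recv 95: fwd; pos6(id25) recv 41: fwd; pos7(id57) recv 28: drop
Round 5: pos6(id25) recv 95: fwd; pos7(id57) recv 41: drop
Round 6: pos7(id57) recv 95: fwd
Round 7: pos0(id66) recv 95: fwd
Round 8: pos1(id95) recv 95: ELECTED

Answer: 19,28,41,95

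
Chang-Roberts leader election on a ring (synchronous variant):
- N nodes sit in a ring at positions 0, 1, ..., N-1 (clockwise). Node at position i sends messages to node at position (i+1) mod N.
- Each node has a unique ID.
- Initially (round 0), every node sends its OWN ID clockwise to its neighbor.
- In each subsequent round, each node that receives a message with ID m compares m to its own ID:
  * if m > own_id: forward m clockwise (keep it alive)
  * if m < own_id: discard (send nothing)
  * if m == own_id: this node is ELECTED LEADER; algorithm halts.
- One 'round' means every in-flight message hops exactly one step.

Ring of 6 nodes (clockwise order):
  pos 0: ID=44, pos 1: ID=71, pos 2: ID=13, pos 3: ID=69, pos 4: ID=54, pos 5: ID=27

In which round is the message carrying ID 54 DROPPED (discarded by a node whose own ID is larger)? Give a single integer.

Round 1: pos1(id71) recv 44: drop; pos2(id13) recv 71: fwd; pos3(id69) recv 13: drop; pos4(id54) recv 69: fwd; pos5(id27) recv 54: fwd; pos0(id44) recv 27: drop
Round 2: pos3(id69) recv 71: fwd; pos5(id27) recv 69: fwd; pos0(id44) recv 54: fwd
Round 3: pos4(id54) recv 71: fwd; pos0(id44) recv 69: fwd; pos1(id71) recv 54: drop
Round 4: pos5(id27) recv 71: fwd; pos1(id71) recv 69: drop
Round 5: pos0(id44) recv 71: fwd
Round 6: pos1(id71) recv 71: ELECTED
Message ID 54 originates at pos 4; dropped at pos 1 in round 3

Answer: 3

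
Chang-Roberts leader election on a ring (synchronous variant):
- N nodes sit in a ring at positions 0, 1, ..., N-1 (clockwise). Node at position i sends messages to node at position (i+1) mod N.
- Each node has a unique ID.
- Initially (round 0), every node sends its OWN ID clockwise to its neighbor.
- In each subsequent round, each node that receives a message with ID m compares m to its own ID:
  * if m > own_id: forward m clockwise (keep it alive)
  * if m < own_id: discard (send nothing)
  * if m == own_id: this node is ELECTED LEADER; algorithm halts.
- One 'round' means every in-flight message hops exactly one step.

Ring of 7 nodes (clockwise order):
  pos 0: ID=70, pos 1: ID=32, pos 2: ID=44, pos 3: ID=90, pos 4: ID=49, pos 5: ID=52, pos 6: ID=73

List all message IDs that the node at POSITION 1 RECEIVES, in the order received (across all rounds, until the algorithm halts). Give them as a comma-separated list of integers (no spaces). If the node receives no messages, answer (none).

Round 1: pos1(id32) recv 70: fwd; pos2(id44) recv 32: drop; pos3(id90) recv 44: drop; pos4(id49) recv 90: fwd; pos5(id52) recv 49: drop; pos6(id73) recv 52: drop; pos0(id70) recv 73: fwd
Round 2: pos2(id44) recv 70: fwd; pos5(id52) recv 90: fwd; pos1(id32) recv 73: fwd
Round 3: pos3(id90) recv 70: drop; pos6(id73) recv 90: fwd; pos2(id44) recv 73: fwd
Round 4: pos0(id70) recv 90: fwd; pos3(id90) recv 73: drop
Round 5: pos1(id32) recv 90: fwd
Round 6: pos2(id44) recv 90: fwd
Round 7: pos3(id90) recv 90: ELECTED

Answer: 70,73,90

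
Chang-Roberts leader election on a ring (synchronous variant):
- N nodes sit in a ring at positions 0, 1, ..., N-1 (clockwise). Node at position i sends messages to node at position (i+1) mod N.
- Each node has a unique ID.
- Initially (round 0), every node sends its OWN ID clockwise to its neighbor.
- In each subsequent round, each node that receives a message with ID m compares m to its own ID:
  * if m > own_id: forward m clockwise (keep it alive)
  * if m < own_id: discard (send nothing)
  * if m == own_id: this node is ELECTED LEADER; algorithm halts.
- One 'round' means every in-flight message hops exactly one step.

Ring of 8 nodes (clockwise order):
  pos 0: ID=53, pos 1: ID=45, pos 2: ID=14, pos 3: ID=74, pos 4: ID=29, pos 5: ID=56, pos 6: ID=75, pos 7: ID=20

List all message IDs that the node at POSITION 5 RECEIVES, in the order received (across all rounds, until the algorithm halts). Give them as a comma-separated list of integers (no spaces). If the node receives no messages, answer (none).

Round 1: pos1(id45) recv 53: fwd; pos2(id14) recv 45: fwd; pos3(id74) recv 14: drop; pos4(id29) recv 74: fwd; pos5(id56) recv 29: drop; pos6(id75) recv 56: drop; pos7(id20) recv 75: fwd; pos0(id53) recv 20: drop
Round 2: pos2(id14) recv 53: fwd; pos3(id74) recv 45: drop; pos5(id56) recv 74: fwd; pos0(id53) recv 75: fwd
Round 3: pos3(id74) recv 53: drop; pos6(id75) recv 74: drop; pos1(id45) recv 75: fwd
Round 4: pos2(id14) recv 75: fwd
Round 5: pos3(id74) recv 75: fwd
Round 6: pos4(id29) recv 75: fwd
Round 7: pos5(id56) recv 75: fwd
Round 8: pos6(id75) recv 75: ELECTED

Answer: 29,74,75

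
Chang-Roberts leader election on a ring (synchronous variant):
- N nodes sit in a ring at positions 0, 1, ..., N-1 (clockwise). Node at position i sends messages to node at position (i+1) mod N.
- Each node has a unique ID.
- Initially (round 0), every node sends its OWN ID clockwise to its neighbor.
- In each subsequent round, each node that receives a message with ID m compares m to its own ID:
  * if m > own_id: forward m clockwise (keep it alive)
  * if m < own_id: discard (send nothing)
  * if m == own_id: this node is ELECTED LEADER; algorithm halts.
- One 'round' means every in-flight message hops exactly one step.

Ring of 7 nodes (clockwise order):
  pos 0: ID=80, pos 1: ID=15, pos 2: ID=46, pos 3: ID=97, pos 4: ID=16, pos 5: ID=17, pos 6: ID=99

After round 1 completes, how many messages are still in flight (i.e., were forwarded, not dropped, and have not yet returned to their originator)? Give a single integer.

Round 1: pos1(id15) recv 80: fwd; pos2(id46) recv 15: drop; pos3(id97) recv 46: drop; pos4(id16) recv 97: fwd; pos5(id17) recv 16: drop; pos6(id99) recv 17: drop; pos0(id80) recv 99: fwd
After round 1: 3 messages still in flight

Answer: 3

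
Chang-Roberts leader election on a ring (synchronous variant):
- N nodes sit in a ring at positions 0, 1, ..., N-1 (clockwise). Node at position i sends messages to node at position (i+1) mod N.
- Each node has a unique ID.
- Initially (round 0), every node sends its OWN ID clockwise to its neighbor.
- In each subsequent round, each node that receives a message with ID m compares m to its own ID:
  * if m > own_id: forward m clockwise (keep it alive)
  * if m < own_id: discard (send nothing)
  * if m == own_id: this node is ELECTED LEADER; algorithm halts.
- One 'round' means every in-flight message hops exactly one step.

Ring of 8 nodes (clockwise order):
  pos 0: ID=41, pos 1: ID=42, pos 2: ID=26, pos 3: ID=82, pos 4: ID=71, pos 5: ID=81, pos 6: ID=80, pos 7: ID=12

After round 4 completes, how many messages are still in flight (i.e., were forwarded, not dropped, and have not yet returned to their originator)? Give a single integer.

Answer: 3

Derivation:
Round 1: pos1(id42) recv 41: drop; pos2(id26) recv 42: fwd; pos3(id82) recv 26: drop; pos4(id71) recv 82: fwd; pos5(id81) recv 71: drop; pos6(id80) recv 81: fwd; pos7(id12) recv 80: fwd; pos0(id41) recv 12: drop
Round 2: pos3(id82) recv 42: drop; pos5(id81) recv 82: fwd; pos7(id12) recv 81: fwd; pos0(id41) recv 80: fwd
Round 3: pos6(id80) recv 82: fwd; pos0(id41) recv 81: fwd; pos1(id42) recv 80: fwd
Round 4: pos7(id12) recv 82: fwd; pos1(id42) recv 81: fwd; pos2(id26) recv 80: fwd
After round 4: 3 messages still in flight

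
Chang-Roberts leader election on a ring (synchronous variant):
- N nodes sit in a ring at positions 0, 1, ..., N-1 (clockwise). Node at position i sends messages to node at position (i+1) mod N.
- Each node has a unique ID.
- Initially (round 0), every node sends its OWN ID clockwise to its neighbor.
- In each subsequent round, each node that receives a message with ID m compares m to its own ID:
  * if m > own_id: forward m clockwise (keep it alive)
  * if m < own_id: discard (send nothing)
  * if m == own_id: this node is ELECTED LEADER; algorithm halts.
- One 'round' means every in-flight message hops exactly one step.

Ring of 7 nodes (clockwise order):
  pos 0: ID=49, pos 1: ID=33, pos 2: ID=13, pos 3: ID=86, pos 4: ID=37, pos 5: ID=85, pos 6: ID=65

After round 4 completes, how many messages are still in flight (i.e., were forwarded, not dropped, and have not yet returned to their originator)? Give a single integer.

Round 1: pos1(id33) recv 49: fwd; pos2(id13) recv 33: fwd; pos3(id86) recv 13: drop; pos4(id37) recv 86: fwd; pos5(id85) recv 37: drop; pos6(id65) recv 85: fwd; pos0(id49) recv 65: fwd
Round 2: pos2(id13) recv 49: fwd; pos3(id86) recv 33: drop; pos5(id85) recv 86: fwd; pos0(id49) recv 85: fwd; pos1(id33) recv 65: fwd
Round 3: pos3(id86) recv 49: drop; pos6(id65) recv 86: fwd; pos1(id33) recv 85: fwd; pos2(id13) recv 65: fwd
Round 4: pos0(id49) recv 86: fwd; pos2(id13) recv 85: fwd; pos3(id86) recv 65: drop
After round 4: 2 messages still in flight

Answer: 2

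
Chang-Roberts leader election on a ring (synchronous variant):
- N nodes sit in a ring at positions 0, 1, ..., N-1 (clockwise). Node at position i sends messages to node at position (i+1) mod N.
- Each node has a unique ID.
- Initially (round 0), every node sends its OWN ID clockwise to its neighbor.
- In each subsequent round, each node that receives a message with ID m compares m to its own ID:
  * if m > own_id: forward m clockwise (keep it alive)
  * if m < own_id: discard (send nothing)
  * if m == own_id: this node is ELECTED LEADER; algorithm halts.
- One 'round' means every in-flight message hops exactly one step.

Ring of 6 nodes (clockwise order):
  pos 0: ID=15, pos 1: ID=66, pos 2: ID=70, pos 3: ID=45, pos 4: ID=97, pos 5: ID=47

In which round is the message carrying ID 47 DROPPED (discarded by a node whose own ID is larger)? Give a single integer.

Round 1: pos1(id66) recv 15: drop; pos2(id70) recv 66: drop; pos3(id45) recv 70: fwd; pos4(id97) recv 45: drop; pos5(id47) recv 97: fwd; pos0(id15) recv 47: fwd
Round 2: pos4(id97) recv 70: drop; pos0(id15) recv 97: fwd; pos1(id66) recv 47: drop
Round 3: pos1(id66) recv 97: fwd
Round 4: pos2(id70) recv 97: fwd
Round 5: pos3(id45) recv 97: fwd
Round 6: pos4(id97) recv 97: ELECTED
Message ID 47 originates at pos 5; dropped at pos 1 in round 2

Answer: 2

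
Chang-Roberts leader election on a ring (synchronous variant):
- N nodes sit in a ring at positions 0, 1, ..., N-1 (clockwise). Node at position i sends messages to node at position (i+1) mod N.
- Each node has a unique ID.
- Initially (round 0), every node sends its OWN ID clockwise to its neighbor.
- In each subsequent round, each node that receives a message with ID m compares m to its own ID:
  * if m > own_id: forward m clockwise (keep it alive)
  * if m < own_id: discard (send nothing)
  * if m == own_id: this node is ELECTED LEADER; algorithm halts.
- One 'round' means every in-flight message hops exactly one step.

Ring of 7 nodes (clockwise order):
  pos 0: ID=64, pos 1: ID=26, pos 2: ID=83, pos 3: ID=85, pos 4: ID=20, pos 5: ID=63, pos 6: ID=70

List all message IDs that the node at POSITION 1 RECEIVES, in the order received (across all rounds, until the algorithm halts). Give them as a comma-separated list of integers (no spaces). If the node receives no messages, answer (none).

Answer: 64,70,85

Derivation:
Round 1: pos1(id26) recv 64: fwd; pos2(id83) recv 26: drop; pos3(id85) recv 83: drop; pos4(id20) recv 85: fwd; pos5(id63) recv 20: drop; pos6(id70) recv 63: drop; pos0(id64) recv 70: fwd
Round 2: pos2(id83) recv 64: drop; pos5(id63) recv 85: fwd; pos1(id26) recv 70: fwd
Round 3: pos6(id70) recv 85: fwd; pos2(id83) recv 70: drop
Round 4: pos0(id64) recv 85: fwd
Round 5: pos1(id26) recv 85: fwd
Round 6: pos2(id83) recv 85: fwd
Round 7: pos3(id85) recv 85: ELECTED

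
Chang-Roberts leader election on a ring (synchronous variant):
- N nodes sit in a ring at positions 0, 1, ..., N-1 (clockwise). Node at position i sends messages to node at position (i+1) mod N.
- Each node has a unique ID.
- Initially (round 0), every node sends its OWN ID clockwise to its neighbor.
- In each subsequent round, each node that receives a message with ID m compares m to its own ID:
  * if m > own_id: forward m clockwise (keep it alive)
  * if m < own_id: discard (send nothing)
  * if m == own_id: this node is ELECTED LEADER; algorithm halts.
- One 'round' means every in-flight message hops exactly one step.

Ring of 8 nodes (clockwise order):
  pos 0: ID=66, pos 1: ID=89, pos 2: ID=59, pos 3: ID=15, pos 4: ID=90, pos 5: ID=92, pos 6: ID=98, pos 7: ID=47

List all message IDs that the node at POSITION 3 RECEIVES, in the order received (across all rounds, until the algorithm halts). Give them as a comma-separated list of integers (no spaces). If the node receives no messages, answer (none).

Round 1: pos1(id89) recv 66: drop; pos2(id59) recv 89: fwd; pos3(id15) recv 59: fwd; pos4(id90) recv 15: drop; pos5(id92) recv 90: drop; pos6(id98) recv 92: drop; pos7(id47) recv 98: fwd; pos0(id66) recv 47: drop
Round 2: pos3(id15) recv 89: fwd; pos4(id90) recv 59: drop; pos0(id66) recv 98: fwd
Round 3: pos4(id90) recv 89: drop; pos1(id89) recv 98: fwd
Round 4: pos2(id59) recv 98: fwd
Round 5: pos3(id15) recv 98: fwd
Round 6: pos4(id90) recv 98: fwd
Round 7: pos5(id92) recv 98: fwd
Round 8: pos6(id98) recv 98: ELECTED

Answer: 59,89,98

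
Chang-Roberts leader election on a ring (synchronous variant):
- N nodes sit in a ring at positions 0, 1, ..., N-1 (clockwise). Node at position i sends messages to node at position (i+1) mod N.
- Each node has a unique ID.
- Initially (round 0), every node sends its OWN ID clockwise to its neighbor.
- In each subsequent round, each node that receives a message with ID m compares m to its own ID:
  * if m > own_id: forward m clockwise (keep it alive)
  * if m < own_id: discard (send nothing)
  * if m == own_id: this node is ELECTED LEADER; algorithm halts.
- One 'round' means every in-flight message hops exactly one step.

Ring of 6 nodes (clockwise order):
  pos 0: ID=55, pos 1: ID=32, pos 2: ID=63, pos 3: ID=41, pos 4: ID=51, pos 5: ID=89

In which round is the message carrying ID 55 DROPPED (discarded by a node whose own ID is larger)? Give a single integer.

Answer: 2

Derivation:
Round 1: pos1(id32) recv 55: fwd; pos2(id63) recv 32: drop; pos3(id41) recv 63: fwd; pos4(id51) recv 41: drop; pos5(id89) recv 51: drop; pos0(id55) recv 89: fwd
Round 2: pos2(id63) recv 55: drop; pos4(id51) recv 63: fwd; pos1(id32) recv 89: fwd
Round 3: pos5(id89) recv 63: drop; pos2(id63) recv 89: fwd
Round 4: pos3(id41) recv 89: fwd
Round 5: pos4(id51) recv 89: fwd
Round 6: pos5(id89) recv 89: ELECTED
Message ID 55 originates at pos 0; dropped at pos 2 in round 2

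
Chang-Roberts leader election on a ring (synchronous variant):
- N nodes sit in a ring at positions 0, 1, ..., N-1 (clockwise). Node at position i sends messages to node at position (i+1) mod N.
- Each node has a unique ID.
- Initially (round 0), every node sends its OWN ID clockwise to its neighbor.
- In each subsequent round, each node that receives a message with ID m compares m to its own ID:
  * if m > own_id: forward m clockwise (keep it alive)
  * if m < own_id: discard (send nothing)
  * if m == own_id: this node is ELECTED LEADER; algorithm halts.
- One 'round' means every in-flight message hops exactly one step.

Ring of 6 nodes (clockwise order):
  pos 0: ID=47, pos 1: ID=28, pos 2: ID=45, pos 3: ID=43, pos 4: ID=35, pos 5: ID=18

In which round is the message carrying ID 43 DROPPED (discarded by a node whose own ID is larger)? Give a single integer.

Answer: 3

Derivation:
Round 1: pos1(id28) recv 47: fwd; pos2(id45) recv 28: drop; pos3(id43) recv 45: fwd; pos4(id35) recv 43: fwd; pos5(id18) recv 35: fwd; pos0(id47) recv 18: drop
Round 2: pos2(id45) recv 47: fwd; pos4(id35) recv 45: fwd; pos5(id18) recv 43: fwd; pos0(id47) recv 35: drop
Round 3: pos3(id43) recv 47: fwd; pos5(id18) recv 45: fwd; pos0(id47) recv 43: drop
Round 4: pos4(id35) recv 47: fwd; pos0(id47) recv 45: drop
Round 5: pos5(id18) recv 47: fwd
Round 6: pos0(id47) recv 47: ELECTED
Message ID 43 originates at pos 3; dropped at pos 0 in round 3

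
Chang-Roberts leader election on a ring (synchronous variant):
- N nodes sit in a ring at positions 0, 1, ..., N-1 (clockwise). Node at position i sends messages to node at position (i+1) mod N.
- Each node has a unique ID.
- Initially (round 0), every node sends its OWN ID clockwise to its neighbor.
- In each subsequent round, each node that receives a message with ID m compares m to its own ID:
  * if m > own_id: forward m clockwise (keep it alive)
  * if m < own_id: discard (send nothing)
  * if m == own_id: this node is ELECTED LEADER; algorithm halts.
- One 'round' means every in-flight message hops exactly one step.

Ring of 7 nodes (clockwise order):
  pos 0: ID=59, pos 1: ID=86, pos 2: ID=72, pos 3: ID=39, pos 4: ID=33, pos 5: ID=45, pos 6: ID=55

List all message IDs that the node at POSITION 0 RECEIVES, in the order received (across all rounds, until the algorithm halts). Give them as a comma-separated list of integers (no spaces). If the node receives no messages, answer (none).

Answer: 55,72,86

Derivation:
Round 1: pos1(id86) recv 59: drop; pos2(id72) recv 86: fwd; pos3(id39) recv 72: fwd; pos4(id33) recv 39: fwd; pos5(id45) recv 33: drop; pos6(id55) recv 45: drop; pos0(id59) recv 55: drop
Round 2: pos3(id39) recv 86: fwd; pos4(id33) recv 72: fwd; pos5(id45) recv 39: drop
Round 3: pos4(id33) recv 86: fwd; pos5(id45) recv 72: fwd
Round 4: pos5(id45) recv 86: fwd; pos6(id55) recv 72: fwd
Round 5: pos6(id55) recv 86: fwd; pos0(id59) recv 72: fwd
Round 6: pos0(id59) recv 86: fwd; pos1(id86) recv 72: drop
Round 7: pos1(id86) recv 86: ELECTED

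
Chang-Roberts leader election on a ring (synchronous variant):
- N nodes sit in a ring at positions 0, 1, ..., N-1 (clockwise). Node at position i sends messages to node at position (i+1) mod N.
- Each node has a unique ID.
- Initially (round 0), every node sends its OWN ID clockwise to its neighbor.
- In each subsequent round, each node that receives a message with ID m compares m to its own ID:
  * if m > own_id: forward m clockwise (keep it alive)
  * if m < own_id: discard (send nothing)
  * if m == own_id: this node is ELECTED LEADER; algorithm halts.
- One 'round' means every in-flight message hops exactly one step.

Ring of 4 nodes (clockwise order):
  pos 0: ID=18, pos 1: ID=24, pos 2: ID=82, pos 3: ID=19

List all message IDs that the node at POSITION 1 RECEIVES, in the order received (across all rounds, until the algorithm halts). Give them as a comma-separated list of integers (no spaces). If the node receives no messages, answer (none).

Round 1: pos1(id24) recv 18: drop; pos2(id82) recv 24: drop; pos3(id19) recv 82: fwd; pos0(id18) recv 19: fwd
Round 2: pos0(id18) recv 82: fwd; pos1(id24) recv 19: drop
Round 3: pos1(id24) recv 82: fwd
Round 4: pos2(id82) recv 82: ELECTED

Answer: 18,19,82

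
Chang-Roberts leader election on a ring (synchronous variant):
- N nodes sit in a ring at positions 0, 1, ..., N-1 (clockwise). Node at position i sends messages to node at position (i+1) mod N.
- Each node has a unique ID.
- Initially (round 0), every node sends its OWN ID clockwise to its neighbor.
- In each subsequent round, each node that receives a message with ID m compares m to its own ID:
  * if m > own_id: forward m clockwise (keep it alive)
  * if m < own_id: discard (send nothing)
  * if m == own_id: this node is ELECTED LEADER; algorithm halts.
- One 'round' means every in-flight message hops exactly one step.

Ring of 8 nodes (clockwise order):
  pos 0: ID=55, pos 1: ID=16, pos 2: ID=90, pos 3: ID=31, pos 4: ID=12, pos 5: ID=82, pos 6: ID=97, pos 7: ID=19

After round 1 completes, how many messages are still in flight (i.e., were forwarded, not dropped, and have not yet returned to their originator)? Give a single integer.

Round 1: pos1(id16) recv 55: fwd; pos2(id90) recv 16: drop; pos3(id31) recv 90: fwd; pos4(id12) recv 31: fwd; pos5(id82) recv 12: drop; pos6(id97) recv 82: drop; pos7(id19) recv 97: fwd; pos0(id55) recv 19: drop
After round 1: 4 messages still in flight

Answer: 4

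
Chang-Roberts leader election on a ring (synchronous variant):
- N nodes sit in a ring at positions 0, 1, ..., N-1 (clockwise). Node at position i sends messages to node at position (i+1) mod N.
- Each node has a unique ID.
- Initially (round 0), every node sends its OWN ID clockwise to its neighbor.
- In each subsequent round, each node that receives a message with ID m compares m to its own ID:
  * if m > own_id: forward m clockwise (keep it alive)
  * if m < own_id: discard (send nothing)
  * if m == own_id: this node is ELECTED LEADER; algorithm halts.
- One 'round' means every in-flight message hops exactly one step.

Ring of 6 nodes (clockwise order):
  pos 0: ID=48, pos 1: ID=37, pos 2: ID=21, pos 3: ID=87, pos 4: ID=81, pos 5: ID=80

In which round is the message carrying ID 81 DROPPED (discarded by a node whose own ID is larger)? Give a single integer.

Answer: 5

Derivation:
Round 1: pos1(id37) recv 48: fwd; pos2(id21) recv 37: fwd; pos3(id87) recv 21: drop; pos4(id81) recv 87: fwd; pos5(id80) recv 81: fwd; pos0(id48) recv 80: fwd
Round 2: pos2(id21) recv 48: fwd; pos3(id87) recv 37: drop; pos5(id80) recv 87: fwd; pos0(id48) recv 81: fwd; pos1(id37) recv 80: fwd
Round 3: pos3(id87) recv 48: drop; pos0(id48) recv 87: fwd; pos1(id37) recv 81: fwd; pos2(id21) recv 80: fwd
Round 4: pos1(id37) recv 87: fwd; pos2(id21) recv 81: fwd; pos3(id87) recv 80: drop
Round 5: pos2(id21) recv 87: fwd; pos3(id87) recv 81: drop
Round 6: pos3(id87) recv 87: ELECTED
Message ID 81 originates at pos 4; dropped at pos 3 in round 5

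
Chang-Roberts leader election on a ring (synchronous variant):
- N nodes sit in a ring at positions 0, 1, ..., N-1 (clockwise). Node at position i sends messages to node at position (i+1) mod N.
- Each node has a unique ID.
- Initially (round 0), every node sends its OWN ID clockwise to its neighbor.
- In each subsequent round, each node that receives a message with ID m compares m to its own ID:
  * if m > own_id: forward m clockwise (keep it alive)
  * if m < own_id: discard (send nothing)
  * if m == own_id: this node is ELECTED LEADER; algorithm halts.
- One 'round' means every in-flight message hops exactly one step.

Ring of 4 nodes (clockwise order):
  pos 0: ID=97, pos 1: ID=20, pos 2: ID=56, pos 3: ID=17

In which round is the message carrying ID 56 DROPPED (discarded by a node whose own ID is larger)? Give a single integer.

Round 1: pos1(id20) recv 97: fwd; pos2(id56) recv 20: drop; pos3(id17) recv 56: fwd; pos0(id97) recv 17: drop
Round 2: pos2(id56) recv 97: fwd; pos0(id97) recv 56: drop
Round 3: pos3(id17) recv 97: fwd
Round 4: pos0(id97) recv 97: ELECTED
Message ID 56 originates at pos 2; dropped at pos 0 in round 2

Answer: 2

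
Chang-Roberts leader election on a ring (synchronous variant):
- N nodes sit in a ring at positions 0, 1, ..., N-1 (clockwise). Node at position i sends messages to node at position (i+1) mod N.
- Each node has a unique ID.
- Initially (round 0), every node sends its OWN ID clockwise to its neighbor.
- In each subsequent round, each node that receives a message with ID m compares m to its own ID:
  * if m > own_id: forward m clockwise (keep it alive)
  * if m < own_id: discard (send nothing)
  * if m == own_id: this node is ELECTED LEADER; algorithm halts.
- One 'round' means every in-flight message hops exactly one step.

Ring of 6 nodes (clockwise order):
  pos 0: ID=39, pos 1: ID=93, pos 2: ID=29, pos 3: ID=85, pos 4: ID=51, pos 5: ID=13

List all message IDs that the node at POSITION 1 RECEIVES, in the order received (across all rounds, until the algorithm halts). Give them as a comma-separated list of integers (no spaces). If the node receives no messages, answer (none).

Round 1: pos1(id93) recv 39: drop; pos2(id29) recv 93: fwd; pos3(id85) recv 29: drop; pos4(id51) recv 85: fwd; pos5(id13) recv 51: fwd; pos0(id39) recv 13: drop
Round 2: pos3(id85) recv 93: fwd; pos5(id13) recv 85: fwd; pos0(id39) recv 51: fwd
Round 3: pos4(id51) recv 93: fwd; pos0(id39) recv 85: fwd; pos1(id93) recv 51: drop
Round 4: pos5(id13) recv 93: fwd; pos1(id93) recv 85: drop
Round 5: pos0(id39) recv 93: fwd
Round 6: pos1(id93) recv 93: ELECTED

Answer: 39,51,85,93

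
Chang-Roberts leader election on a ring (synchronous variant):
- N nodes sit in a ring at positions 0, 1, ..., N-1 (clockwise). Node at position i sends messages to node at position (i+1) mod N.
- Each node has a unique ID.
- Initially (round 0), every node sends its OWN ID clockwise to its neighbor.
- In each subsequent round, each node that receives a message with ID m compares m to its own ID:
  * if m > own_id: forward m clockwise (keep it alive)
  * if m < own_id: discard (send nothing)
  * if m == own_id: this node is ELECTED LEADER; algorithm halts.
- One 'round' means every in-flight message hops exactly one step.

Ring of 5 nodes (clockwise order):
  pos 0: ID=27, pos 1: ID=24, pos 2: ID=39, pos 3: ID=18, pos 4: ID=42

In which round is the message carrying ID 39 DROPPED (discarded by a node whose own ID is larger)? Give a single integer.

Answer: 2

Derivation:
Round 1: pos1(id24) recv 27: fwd; pos2(id39) recv 24: drop; pos3(id18) recv 39: fwd; pos4(id42) recv 18: drop; pos0(id27) recv 42: fwd
Round 2: pos2(id39) recv 27: drop; pos4(id42) recv 39: drop; pos1(id24) recv 42: fwd
Round 3: pos2(id39) recv 42: fwd
Round 4: pos3(id18) recv 42: fwd
Round 5: pos4(id42) recv 42: ELECTED
Message ID 39 originates at pos 2; dropped at pos 4 in round 2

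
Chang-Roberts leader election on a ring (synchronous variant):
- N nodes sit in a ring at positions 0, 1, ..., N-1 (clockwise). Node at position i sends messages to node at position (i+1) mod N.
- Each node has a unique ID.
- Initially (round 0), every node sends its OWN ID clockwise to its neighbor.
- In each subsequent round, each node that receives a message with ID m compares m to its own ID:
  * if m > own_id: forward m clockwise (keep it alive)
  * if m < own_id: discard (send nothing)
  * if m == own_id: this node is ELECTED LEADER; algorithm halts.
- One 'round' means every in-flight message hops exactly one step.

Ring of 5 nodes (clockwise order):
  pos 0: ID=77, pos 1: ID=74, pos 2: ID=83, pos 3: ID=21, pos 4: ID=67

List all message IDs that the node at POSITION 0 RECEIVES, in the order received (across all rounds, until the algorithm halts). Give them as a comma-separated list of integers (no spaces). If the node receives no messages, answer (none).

Round 1: pos1(id74) recv 77: fwd; pos2(id83) recv 74: drop; pos3(id21) recv 83: fwd; pos4(id67) recv 21: drop; pos0(id77) recv 67: drop
Round 2: pos2(id83) recv 77: drop; pos4(id67) recv 83: fwd
Round 3: pos0(id77) recv 83: fwd
Round 4: pos1(id74) recv 83: fwd
Round 5: pos2(id83) recv 83: ELECTED

Answer: 67,83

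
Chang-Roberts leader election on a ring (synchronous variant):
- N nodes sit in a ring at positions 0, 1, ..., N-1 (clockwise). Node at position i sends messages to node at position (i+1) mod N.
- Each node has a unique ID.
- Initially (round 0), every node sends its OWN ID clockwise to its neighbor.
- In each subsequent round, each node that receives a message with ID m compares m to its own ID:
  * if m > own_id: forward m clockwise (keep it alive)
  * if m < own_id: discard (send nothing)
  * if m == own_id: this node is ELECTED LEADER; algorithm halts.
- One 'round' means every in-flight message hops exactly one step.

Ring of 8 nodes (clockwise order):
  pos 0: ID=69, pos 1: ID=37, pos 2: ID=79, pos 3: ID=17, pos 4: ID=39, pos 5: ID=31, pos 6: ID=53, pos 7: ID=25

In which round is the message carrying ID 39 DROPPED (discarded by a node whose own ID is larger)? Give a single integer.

Answer: 2

Derivation:
Round 1: pos1(id37) recv 69: fwd; pos2(id79) recv 37: drop; pos3(id17) recv 79: fwd; pos4(id39) recv 17: drop; pos5(id31) recv 39: fwd; pos6(id53) recv 31: drop; pos7(id25) recv 53: fwd; pos0(id69) recv 25: drop
Round 2: pos2(id79) recv 69: drop; pos4(id39) recv 79: fwd; pos6(id53) recv 39: drop; pos0(id69) recv 53: drop
Round 3: pos5(id31) recv 79: fwd
Round 4: pos6(id53) recv 79: fwd
Round 5: pos7(id25) recv 79: fwd
Round 6: pos0(id69) recv 79: fwd
Round 7: pos1(id37) recv 79: fwd
Round 8: pos2(id79) recv 79: ELECTED
Message ID 39 originates at pos 4; dropped at pos 6 in round 2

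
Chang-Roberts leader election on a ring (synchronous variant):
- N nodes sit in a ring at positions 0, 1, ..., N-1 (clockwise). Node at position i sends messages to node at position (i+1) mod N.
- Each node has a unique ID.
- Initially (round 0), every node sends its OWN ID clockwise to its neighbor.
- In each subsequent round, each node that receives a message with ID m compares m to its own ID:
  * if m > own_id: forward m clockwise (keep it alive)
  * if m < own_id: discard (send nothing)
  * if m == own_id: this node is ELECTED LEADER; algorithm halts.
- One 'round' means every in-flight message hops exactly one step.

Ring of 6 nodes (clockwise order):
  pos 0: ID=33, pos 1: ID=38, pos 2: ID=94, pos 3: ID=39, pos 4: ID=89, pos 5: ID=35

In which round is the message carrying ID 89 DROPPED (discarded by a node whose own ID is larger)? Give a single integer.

Round 1: pos1(id38) recv 33: drop; pos2(id94) recv 38: drop; pos3(id39) recv 94: fwd; pos4(id89) recv 39: drop; pos5(id35) recv 89: fwd; pos0(id33) recv 35: fwd
Round 2: pos4(id89) recv 94: fwd; pos0(id33) recv 89: fwd; pos1(id38) recv 35: drop
Round 3: pos5(id35) recv 94: fwd; pos1(id38) recv 89: fwd
Round 4: pos0(id33) recv 94: fwd; pos2(id94) recv 89: drop
Round 5: pos1(id38) recv 94: fwd
Round 6: pos2(id94) recv 94: ELECTED
Message ID 89 originates at pos 4; dropped at pos 2 in round 4

Answer: 4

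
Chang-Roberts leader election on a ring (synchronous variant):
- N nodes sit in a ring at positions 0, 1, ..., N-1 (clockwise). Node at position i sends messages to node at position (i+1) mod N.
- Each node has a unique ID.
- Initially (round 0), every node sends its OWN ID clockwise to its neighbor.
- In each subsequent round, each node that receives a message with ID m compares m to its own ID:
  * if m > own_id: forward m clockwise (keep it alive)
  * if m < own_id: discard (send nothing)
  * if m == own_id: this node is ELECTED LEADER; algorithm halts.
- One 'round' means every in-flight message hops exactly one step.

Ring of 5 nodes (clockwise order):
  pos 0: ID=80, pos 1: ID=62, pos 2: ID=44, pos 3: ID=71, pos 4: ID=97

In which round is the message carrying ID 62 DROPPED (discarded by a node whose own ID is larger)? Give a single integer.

Round 1: pos1(id62) recv 80: fwd; pos2(id44) recv 62: fwd; pos3(id71) recv 44: drop; pos4(id97) recv 71: drop; pos0(id80) recv 97: fwd
Round 2: pos2(id44) recv 80: fwd; pos3(id71) recv 62: drop; pos1(id62) recv 97: fwd
Round 3: pos3(id71) recv 80: fwd; pos2(id44) recv 97: fwd
Round 4: pos4(id97) recv 80: drop; pos3(id71) recv 97: fwd
Round 5: pos4(id97) recv 97: ELECTED
Message ID 62 originates at pos 1; dropped at pos 3 in round 2

Answer: 2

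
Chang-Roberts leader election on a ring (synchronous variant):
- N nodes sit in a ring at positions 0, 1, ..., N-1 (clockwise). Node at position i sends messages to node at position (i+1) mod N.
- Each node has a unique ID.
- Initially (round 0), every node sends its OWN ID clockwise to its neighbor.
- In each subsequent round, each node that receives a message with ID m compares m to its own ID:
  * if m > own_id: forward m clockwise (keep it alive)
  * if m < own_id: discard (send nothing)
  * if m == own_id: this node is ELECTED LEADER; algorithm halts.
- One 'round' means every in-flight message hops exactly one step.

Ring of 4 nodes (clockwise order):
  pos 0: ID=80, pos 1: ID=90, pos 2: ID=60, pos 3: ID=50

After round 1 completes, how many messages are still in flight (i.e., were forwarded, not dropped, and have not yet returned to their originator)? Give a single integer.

Answer: 2

Derivation:
Round 1: pos1(id90) recv 80: drop; pos2(id60) recv 90: fwd; pos3(id50) recv 60: fwd; pos0(id80) recv 50: drop
After round 1: 2 messages still in flight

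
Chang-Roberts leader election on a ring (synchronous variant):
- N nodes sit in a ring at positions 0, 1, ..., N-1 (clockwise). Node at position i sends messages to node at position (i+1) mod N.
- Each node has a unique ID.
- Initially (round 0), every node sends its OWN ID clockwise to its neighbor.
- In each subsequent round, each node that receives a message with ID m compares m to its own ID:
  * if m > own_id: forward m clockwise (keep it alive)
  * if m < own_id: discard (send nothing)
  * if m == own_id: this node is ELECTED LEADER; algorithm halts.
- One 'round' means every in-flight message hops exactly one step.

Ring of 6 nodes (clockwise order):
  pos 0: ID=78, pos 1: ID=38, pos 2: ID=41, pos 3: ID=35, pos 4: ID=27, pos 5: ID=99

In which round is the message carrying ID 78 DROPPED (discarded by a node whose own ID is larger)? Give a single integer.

Round 1: pos1(id38) recv 78: fwd; pos2(id41) recv 38: drop; pos3(id35) recv 41: fwd; pos4(id27) recv 35: fwd; pos5(id99) recv 27: drop; pos0(id78) recv 99: fwd
Round 2: pos2(id41) recv 78: fwd; pos4(id27) recv 41: fwd; pos5(id99) recv 35: drop; pos1(id38) recv 99: fwd
Round 3: pos3(id35) recv 78: fwd; pos5(id99) recv 41: drop; pos2(id41) recv 99: fwd
Round 4: pos4(id27) recv 78: fwd; pos3(id35) recv 99: fwd
Round 5: pos5(id99) recv 78: drop; pos4(id27) recv 99: fwd
Round 6: pos5(id99) recv 99: ELECTED
Message ID 78 originates at pos 0; dropped at pos 5 in round 5

Answer: 5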